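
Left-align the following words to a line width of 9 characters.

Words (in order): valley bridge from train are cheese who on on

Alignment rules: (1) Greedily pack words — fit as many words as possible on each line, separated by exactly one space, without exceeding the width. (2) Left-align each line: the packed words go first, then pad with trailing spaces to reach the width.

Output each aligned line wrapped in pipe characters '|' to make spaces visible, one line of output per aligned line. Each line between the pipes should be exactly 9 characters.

Line 1: ['valley'] (min_width=6, slack=3)
Line 2: ['bridge'] (min_width=6, slack=3)
Line 3: ['from'] (min_width=4, slack=5)
Line 4: ['train', 'are'] (min_width=9, slack=0)
Line 5: ['cheese'] (min_width=6, slack=3)
Line 6: ['who', 'on', 'on'] (min_width=9, slack=0)

Answer: |valley   |
|bridge   |
|from     |
|train are|
|cheese   |
|who on on|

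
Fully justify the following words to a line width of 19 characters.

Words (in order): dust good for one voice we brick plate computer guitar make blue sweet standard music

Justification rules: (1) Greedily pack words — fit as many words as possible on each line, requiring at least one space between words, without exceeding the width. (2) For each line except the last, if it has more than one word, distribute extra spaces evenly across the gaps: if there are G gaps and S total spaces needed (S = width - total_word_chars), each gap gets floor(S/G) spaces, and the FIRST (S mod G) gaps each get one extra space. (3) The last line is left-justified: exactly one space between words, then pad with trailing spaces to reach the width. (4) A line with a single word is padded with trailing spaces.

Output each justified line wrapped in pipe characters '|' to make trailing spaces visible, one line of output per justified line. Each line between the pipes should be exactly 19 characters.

Answer: |dust  good  for one|
|voice    we   brick|
|plate      computer|
|guitar   make  blue|
|sweet      standard|
|music              |

Derivation:
Line 1: ['dust', 'good', 'for', 'one'] (min_width=17, slack=2)
Line 2: ['voice', 'we', 'brick'] (min_width=14, slack=5)
Line 3: ['plate', 'computer'] (min_width=14, slack=5)
Line 4: ['guitar', 'make', 'blue'] (min_width=16, slack=3)
Line 5: ['sweet', 'standard'] (min_width=14, slack=5)
Line 6: ['music'] (min_width=5, slack=14)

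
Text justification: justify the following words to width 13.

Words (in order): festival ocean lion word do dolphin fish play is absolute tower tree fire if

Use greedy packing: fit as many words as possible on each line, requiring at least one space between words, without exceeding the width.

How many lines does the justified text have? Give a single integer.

Answer: 8

Derivation:
Line 1: ['festival'] (min_width=8, slack=5)
Line 2: ['ocean', 'lion'] (min_width=10, slack=3)
Line 3: ['word', 'do'] (min_width=7, slack=6)
Line 4: ['dolphin', 'fish'] (min_width=12, slack=1)
Line 5: ['play', 'is'] (min_width=7, slack=6)
Line 6: ['absolute'] (min_width=8, slack=5)
Line 7: ['tower', 'tree'] (min_width=10, slack=3)
Line 8: ['fire', 'if'] (min_width=7, slack=6)
Total lines: 8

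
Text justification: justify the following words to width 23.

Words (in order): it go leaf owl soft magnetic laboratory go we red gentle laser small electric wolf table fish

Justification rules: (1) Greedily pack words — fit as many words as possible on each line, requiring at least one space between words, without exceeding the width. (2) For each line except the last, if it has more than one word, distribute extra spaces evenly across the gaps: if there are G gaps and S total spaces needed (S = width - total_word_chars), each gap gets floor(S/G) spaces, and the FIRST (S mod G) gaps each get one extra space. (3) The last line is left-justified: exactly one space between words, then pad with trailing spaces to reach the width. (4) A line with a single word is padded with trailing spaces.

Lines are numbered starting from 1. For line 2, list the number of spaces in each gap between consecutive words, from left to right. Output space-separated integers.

Line 1: ['it', 'go', 'leaf', 'owl', 'soft'] (min_width=19, slack=4)
Line 2: ['magnetic', 'laboratory', 'go'] (min_width=22, slack=1)
Line 3: ['we', 'red', 'gentle', 'laser'] (min_width=19, slack=4)
Line 4: ['small', 'electric', 'wolf'] (min_width=19, slack=4)
Line 5: ['table', 'fish'] (min_width=10, slack=13)

Answer: 2 1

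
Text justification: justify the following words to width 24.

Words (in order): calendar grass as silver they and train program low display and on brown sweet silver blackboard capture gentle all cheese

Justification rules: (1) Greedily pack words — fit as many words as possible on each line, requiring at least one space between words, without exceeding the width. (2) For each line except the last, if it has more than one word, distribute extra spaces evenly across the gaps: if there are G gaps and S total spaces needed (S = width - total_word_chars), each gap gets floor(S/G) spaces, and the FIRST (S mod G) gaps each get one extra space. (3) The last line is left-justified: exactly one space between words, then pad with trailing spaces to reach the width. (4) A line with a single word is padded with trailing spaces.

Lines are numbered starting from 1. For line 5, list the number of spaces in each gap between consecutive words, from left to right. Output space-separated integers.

Line 1: ['calendar', 'grass', 'as', 'silver'] (min_width=24, slack=0)
Line 2: ['they', 'and', 'train', 'program'] (min_width=22, slack=2)
Line 3: ['low', 'display', 'and', 'on', 'brown'] (min_width=24, slack=0)
Line 4: ['sweet', 'silver', 'blackboard'] (min_width=23, slack=1)
Line 5: ['capture', 'gentle', 'all'] (min_width=18, slack=6)
Line 6: ['cheese'] (min_width=6, slack=18)

Answer: 4 4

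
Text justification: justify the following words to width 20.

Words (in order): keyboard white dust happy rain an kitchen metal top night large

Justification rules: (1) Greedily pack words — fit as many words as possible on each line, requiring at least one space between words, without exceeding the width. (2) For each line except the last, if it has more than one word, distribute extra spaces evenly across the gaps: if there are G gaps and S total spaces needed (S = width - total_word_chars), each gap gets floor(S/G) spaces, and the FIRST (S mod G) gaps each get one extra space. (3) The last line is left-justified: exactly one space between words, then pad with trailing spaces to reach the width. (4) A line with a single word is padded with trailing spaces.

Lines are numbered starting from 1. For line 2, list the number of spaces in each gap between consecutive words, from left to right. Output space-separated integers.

Answer: 5 4

Derivation:
Line 1: ['keyboard', 'white', 'dust'] (min_width=19, slack=1)
Line 2: ['happy', 'rain', 'an'] (min_width=13, slack=7)
Line 3: ['kitchen', 'metal', 'top'] (min_width=17, slack=3)
Line 4: ['night', 'large'] (min_width=11, slack=9)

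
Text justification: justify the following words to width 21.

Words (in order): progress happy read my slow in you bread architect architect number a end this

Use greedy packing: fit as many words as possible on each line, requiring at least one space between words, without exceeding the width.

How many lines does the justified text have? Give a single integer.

Line 1: ['progress', 'happy', 'read'] (min_width=19, slack=2)
Line 2: ['my', 'slow', 'in', 'you', 'bread'] (min_width=20, slack=1)
Line 3: ['architect', 'architect'] (min_width=19, slack=2)
Line 4: ['number', 'a', 'end', 'this'] (min_width=17, slack=4)
Total lines: 4

Answer: 4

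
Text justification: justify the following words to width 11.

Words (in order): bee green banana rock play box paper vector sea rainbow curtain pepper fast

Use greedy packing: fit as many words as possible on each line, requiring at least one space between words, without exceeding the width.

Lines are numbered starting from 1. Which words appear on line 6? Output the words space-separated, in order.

Line 1: ['bee', 'green'] (min_width=9, slack=2)
Line 2: ['banana', 'rock'] (min_width=11, slack=0)
Line 3: ['play', 'box'] (min_width=8, slack=3)
Line 4: ['paper'] (min_width=5, slack=6)
Line 5: ['vector', 'sea'] (min_width=10, slack=1)
Line 6: ['rainbow'] (min_width=7, slack=4)
Line 7: ['curtain'] (min_width=7, slack=4)
Line 8: ['pepper', 'fast'] (min_width=11, slack=0)

Answer: rainbow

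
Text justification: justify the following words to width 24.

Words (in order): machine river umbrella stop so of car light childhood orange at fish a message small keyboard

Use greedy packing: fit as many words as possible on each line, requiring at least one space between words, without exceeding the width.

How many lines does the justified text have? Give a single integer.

Line 1: ['machine', 'river', 'umbrella'] (min_width=22, slack=2)
Line 2: ['stop', 'so', 'of', 'car', 'light'] (min_width=20, slack=4)
Line 3: ['childhood', 'orange', 'at', 'fish'] (min_width=24, slack=0)
Line 4: ['a', 'message', 'small', 'keyboard'] (min_width=24, slack=0)
Total lines: 4

Answer: 4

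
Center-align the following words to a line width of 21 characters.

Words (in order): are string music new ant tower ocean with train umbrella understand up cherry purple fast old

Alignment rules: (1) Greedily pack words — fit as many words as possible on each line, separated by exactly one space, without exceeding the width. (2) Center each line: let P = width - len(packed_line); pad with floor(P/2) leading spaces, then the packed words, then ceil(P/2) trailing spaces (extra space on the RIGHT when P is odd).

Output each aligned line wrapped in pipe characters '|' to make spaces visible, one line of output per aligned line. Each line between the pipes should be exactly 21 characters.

Answer: |are string music new |
|ant tower ocean with |
|   train umbrella    |
|understand up cherry |
|   purple fast old   |

Derivation:
Line 1: ['are', 'string', 'music', 'new'] (min_width=20, slack=1)
Line 2: ['ant', 'tower', 'ocean', 'with'] (min_width=20, slack=1)
Line 3: ['train', 'umbrella'] (min_width=14, slack=7)
Line 4: ['understand', 'up', 'cherry'] (min_width=20, slack=1)
Line 5: ['purple', 'fast', 'old'] (min_width=15, slack=6)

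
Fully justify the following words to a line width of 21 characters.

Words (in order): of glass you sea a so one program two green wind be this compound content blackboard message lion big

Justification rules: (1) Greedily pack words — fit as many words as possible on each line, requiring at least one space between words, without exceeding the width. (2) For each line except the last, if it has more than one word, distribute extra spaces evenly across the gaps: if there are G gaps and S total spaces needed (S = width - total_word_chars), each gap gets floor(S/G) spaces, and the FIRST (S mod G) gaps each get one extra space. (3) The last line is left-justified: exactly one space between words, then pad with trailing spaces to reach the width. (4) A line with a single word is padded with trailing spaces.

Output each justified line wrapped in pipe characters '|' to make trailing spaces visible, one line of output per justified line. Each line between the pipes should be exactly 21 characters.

Answer: |of glass you sea a so|
|one program two green|
|wind be this compound|
|content    blackboard|
|message lion big     |

Derivation:
Line 1: ['of', 'glass', 'you', 'sea', 'a', 'so'] (min_width=21, slack=0)
Line 2: ['one', 'program', 'two', 'green'] (min_width=21, slack=0)
Line 3: ['wind', 'be', 'this', 'compound'] (min_width=21, slack=0)
Line 4: ['content', 'blackboard'] (min_width=18, slack=3)
Line 5: ['message', 'lion', 'big'] (min_width=16, slack=5)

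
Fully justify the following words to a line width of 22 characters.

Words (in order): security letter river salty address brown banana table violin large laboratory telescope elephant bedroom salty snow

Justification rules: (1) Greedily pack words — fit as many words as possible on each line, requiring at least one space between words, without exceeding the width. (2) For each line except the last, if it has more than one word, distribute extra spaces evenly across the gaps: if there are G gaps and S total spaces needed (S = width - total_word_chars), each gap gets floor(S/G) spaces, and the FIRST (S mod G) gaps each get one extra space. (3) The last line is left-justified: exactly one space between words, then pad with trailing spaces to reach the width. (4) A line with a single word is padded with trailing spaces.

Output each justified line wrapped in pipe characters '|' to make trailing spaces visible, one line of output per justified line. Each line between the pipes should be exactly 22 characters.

Answer: |security  letter river|
|salty   address  brown|
|banana   table  violin|
|large       laboratory|
|telescope     elephant|
|bedroom salty snow    |

Derivation:
Line 1: ['security', 'letter', 'river'] (min_width=21, slack=1)
Line 2: ['salty', 'address', 'brown'] (min_width=19, slack=3)
Line 3: ['banana', 'table', 'violin'] (min_width=19, slack=3)
Line 4: ['large', 'laboratory'] (min_width=16, slack=6)
Line 5: ['telescope', 'elephant'] (min_width=18, slack=4)
Line 6: ['bedroom', 'salty', 'snow'] (min_width=18, slack=4)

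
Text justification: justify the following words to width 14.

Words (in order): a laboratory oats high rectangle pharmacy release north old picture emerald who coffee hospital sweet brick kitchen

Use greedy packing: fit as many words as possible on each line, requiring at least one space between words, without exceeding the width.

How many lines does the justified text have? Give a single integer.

Answer: 10

Derivation:
Line 1: ['a', 'laboratory'] (min_width=12, slack=2)
Line 2: ['oats', 'high'] (min_width=9, slack=5)
Line 3: ['rectangle'] (min_width=9, slack=5)
Line 4: ['pharmacy'] (min_width=8, slack=6)
Line 5: ['release', 'north'] (min_width=13, slack=1)
Line 6: ['old', 'picture'] (min_width=11, slack=3)
Line 7: ['emerald', 'who'] (min_width=11, slack=3)
Line 8: ['coffee'] (min_width=6, slack=8)
Line 9: ['hospital', 'sweet'] (min_width=14, slack=0)
Line 10: ['brick', 'kitchen'] (min_width=13, slack=1)
Total lines: 10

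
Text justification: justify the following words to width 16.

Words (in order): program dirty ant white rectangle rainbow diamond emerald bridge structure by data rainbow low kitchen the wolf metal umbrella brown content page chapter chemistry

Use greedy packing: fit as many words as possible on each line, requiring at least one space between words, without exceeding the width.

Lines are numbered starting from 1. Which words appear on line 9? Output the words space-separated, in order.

Line 1: ['program', 'dirty'] (min_width=13, slack=3)
Line 2: ['ant', 'white'] (min_width=9, slack=7)
Line 3: ['rectangle'] (min_width=9, slack=7)
Line 4: ['rainbow', 'diamond'] (min_width=15, slack=1)
Line 5: ['emerald', 'bridge'] (min_width=14, slack=2)
Line 6: ['structure', 'by'] (min_width=12, slack=4)
Line 7: ['data', 'rainbow', 'low'] (min_width=16, slack=0)
Line 8: ['kitchen', 'the', 'wolf'] (min_width=16, slack=0)
Line 9: ['metal', 'umbrella'] (min_width=14, slack=2)
Line 10: ['brown', 'content'] (min_width=13, slack=3)
Line 11: ['page', 'chapter'] (min_width=12, slack=4)
Line 12: ['chemistry'] (min_width=9, slack=7)

Answer: metal umbrella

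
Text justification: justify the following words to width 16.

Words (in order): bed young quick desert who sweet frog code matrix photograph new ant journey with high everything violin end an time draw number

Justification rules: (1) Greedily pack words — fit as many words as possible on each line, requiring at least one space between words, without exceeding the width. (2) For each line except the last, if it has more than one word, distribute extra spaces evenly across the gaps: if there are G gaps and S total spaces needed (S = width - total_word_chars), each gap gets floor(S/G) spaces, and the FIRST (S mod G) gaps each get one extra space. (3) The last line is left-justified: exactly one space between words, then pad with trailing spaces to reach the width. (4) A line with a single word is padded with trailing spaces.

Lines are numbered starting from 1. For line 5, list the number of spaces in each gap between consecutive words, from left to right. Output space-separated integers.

Answer: 1 1

Derivation:
Line 1: ['bed', 'young', 'quick'] (min_width=15, slack=1)
Line 2: ['desert', 'who', 'sweet'] (min_width=16, slack=0)
Line 3: ['frog', 'code', 'matrix'] (min_width=16, slack=0)
Line 4: ['photograph', 'new'] (min_width=14, slack=2)
Line 5: ['ant', 'journey', 'with'] (min_width=16, slack=0)
Line 6: ['high', 'everything'] (min_width=15, slack=1)
Line 7: ['violin', 'end', 'an'] (min_width=13, slack=3)
Line 8: ['time', 'draw', 'number'] (min_width=16, slack=0)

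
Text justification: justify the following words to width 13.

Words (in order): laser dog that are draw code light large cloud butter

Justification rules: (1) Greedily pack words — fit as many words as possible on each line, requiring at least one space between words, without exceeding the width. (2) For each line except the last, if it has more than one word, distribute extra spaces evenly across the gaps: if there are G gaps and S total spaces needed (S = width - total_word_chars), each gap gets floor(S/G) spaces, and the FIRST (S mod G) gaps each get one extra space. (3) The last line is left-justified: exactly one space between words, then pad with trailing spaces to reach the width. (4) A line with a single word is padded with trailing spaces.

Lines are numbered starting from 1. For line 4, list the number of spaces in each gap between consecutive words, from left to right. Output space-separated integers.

Line 1: ['laser', 'dog'] (min_width=9, slack=4)
Line 2: ['that', 'are', 'draw'] (min_width=13, slack=0)
Line 3: ['code', 'light'] (min_width=10, slack=3)
Line 4: ['large', 'cloud'] (min_width=11, slack=2)
Line 5: ['butter'] (min_width=6, slack=7)

Answer: 3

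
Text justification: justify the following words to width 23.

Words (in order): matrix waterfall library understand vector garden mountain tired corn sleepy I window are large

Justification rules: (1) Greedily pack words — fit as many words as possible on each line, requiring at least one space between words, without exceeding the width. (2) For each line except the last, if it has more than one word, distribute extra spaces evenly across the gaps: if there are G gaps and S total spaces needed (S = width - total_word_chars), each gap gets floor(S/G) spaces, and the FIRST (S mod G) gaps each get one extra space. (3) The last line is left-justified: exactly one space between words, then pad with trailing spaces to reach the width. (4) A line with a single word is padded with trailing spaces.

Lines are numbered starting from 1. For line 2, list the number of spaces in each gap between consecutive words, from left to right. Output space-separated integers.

Answer: 6

Derivation:
Line 1: ['matrix', 'waterfall'] (min_width=16, slack=7)
Line 2: ['library', 'understand'] (min_width=18, slack=5)
Line 3: ['vector', 'garden', 'mountain'] (min_width=22, slack=1)
Line 4: ['tired', 'corn', 'sleepy', 'I'] (min_width=19, slack=4)
Line 5: ['window', 'are', 'large'] (min_width=16, slack=7)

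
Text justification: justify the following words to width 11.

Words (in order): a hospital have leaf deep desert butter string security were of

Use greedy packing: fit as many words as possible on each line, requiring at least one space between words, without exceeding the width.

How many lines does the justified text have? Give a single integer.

Answer: 7

Derivation:
Line 1: ['a', 'hospital'] (min_width=10, slack=1)
Line 2: ['have', 'leaf'] (min_width=9, slack=2)
Line 3: ['deep', 'desert'] (min_width=11, slack=0)
Line 4: ['butter'] (min_width=6, slack=5)
Line 5: ['string'] (min_width=6, slack=5)
Line 6: ['security'] (min_width=8, slack=3)
Line 7: ['were', 'of'] (min_width=7, slack=4)
Total lines: 7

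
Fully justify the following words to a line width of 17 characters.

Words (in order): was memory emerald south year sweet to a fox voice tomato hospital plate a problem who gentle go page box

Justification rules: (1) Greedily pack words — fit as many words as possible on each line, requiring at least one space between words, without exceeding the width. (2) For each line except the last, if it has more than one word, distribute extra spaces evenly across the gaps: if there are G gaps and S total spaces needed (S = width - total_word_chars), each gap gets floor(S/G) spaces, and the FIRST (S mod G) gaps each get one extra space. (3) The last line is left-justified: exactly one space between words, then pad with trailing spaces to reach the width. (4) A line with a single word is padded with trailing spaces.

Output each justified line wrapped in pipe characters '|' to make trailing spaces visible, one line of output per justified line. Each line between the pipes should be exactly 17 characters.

Answer: |was        memory|
|emerald     south|
|year  sweet  to a|
|fox  voice tomato|
|hospital  plate a|
|problem       who|
|gentle   go  page|
|box              |

Derivation:
Line 1: ['was', 'memory'] (min_width=10, slack=7)
Line 2: ['emerald', 'south'] (min_width=13, slack=4)
Line 3: ['year', 'sweet', 'to', 'a'] (min_width=15, slack=2)
Line 4: ['fox', 'voice', 'tomato'] (min_width=16, slack=1)
Line 5: ['hospital', 'plate', 'a'] (min_width=16, slack=1)
Line 6: ['problem', 'who'] (min_width=11, slack=6)
Line 7: ['gentle', 'go', 'page'] (min_width=14, slack=3)
Line 8: ['box'] (min_width=3, slack=14)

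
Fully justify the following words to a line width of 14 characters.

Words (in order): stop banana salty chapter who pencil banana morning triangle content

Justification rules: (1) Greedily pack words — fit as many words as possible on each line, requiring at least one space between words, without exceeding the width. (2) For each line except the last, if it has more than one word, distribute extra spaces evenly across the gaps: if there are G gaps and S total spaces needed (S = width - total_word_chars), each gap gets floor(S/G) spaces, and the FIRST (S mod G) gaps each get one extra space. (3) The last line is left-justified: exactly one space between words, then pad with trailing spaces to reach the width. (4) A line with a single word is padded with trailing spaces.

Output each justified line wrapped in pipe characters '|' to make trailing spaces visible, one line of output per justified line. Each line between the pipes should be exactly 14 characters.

Line 1: ['stop', 'banana'] (min_width=11, slack=3)
Line 2: ['salty', 'chapter'] (min_width=13, slack=1)
Line 3: ['who', 'pencil'] (min_width=10, slack=4)
Line 4: ['banana', 'morning'] (min_width=14, slack=0)
Line 5: ['triangle'] (min_width=8, slack=6)
Line 6: ['content'] (min_width=7, slack=7)

Answer: |stop    banana|
|salty  chapter|
|who     pencil|
|banana morning|
|triangle      |
|content       |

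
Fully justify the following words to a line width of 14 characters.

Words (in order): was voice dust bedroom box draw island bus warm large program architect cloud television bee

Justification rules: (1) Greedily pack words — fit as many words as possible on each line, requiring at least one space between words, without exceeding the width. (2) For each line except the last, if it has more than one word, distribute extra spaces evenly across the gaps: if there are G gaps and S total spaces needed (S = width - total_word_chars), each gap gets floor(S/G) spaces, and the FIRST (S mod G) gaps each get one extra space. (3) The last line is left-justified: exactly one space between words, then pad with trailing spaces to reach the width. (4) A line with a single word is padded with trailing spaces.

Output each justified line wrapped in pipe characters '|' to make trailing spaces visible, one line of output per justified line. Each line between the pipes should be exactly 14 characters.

Line 1: ['was', 'voice', 'dust'] (min_width=14, slack=0)
Line 2: ['bedroom', 'box'] (min_width=11, slack=3)
Line 3: ['draw', 'island'] (min_width=11, slack=3)
Line 4: ['bus', 'warm', 'large'] (min_width=14, slack=0)
Line 5: ['program'] (min_width=7, slack=7)
Line 6: ['architect'] (min_width=9, slack=5)
Line 7: ['cloud'] (min_width=5, slack=9)
Line 8: ['television', 'bee'] (min_width=14, slack=0)

Answer: |was voice dust|
|bedroom    box|
|draw    island|
|bus warm large|
|program       |
|architect     |
|cloud         |
|television bee|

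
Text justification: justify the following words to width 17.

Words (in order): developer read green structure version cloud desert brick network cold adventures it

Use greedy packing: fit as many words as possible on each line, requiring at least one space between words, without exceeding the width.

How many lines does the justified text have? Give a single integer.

Line 1: ['developer', 'read'] (min_width=14, slack=3)
Line 2: ['green', 'structure'] (min_width=15, slack=2)
Line 3: ['version', 'cloud'] (min_width=13, slack=4)
Line 4: ['desert', 'brick'] (min_width=12, slack=5)
Line 5: ['network', 'cold'] (min_width=12, slack=5)
Line 6: ['adventures', 'it'] (min_width=13, slack=4)
Total lines: 6

Answer: 6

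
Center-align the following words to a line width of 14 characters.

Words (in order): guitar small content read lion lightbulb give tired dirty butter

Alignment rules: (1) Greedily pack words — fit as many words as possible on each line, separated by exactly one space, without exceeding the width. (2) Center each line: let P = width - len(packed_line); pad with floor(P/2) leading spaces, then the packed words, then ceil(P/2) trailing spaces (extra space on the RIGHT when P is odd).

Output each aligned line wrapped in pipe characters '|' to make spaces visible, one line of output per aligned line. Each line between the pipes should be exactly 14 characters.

Answer: | guitar small |
| content read |
|lion lightbulb|
|  give tired  |
| dirty butter |

Derivation:
Line 1: ['guitar', 'small'] (min_width=12, slack=2)
Line 2: ['content', 'read'] (min_width=12, slack=2)
Line 3: ['lion', 'lightbulb'] (min_width=14, slack=0)
Line 4: ['give', 'tired'] (min_width=10, slack=4)
Line 5: ['dirty', 'butter'] (min_width=12, slack=2)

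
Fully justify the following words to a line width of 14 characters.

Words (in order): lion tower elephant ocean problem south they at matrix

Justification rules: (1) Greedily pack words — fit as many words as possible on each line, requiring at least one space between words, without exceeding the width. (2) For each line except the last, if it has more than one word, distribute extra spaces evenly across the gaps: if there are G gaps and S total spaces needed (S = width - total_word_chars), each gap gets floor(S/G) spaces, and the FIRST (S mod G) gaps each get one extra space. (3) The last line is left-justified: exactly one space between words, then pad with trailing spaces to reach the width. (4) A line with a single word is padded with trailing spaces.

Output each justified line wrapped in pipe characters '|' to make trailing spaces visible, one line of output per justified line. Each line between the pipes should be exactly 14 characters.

Line 1: ['lion', 'tower'] (min_width=10, slack=4)
Line 2: ['elephant', 'ocean'] (min_width=14, slack=0)
Line 3: ['problem', 'south'] (min_width=13, slack=1)
Line 4: ['they', 'at', 'matrix'] (min_width=14, slack=0)

Answer: |lion     tower|
|elephant ocean|
|problem  south|
|they at matrix|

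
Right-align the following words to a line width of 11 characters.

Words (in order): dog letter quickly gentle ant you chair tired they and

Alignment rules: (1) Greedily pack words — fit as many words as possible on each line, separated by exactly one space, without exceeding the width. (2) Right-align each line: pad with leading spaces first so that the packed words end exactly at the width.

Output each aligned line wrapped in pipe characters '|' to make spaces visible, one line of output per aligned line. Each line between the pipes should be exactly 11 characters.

Line 1: ['dog', 'letter'] (min_width=10, slack=1)
Line 2: ['quickly'] (min_width=7, slack=4)
Line 3: ['gentle', 'ant'] (min_width=10, slack=1)
Line 4: ['you', 'chair'] (min_width=9, slack=2)
Line 5: ['tired', 'they'] (min_width=10, slack=1)
Line 6: ['and'] (min_width=3, slack=8)

Answer: | dog letter|
|    quickly|
| gentle ant|
|  you chair|
| tired they|
|        and|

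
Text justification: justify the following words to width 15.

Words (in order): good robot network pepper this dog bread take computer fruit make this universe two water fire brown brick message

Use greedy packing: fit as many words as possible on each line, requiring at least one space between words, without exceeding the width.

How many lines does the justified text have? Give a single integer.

Answer: 9

Derivation:
Line 1: ['good', 'robot'] (min_width=10, slack=5)
Line 2: ['network', 'pepper'] (min_width=14, slack=1)
Line 3: ['this', 'dog', 'bread'] (min_width=14, slack=1)
Line 4: ['take', 'computer'] (min_width=13, slack=2)
Line 5: ['fruit', 'make', 'this'] (min_width=15, slack=0)
Line 6: ['universe', 'two'] (min_width=12, slack=3)
Line 7: ['water', 'fire'] (min_width=10, slack=5)
Line 8: ['brown', 'brick'] (min_width=11, slack=4)
Line 9: ['message'] (min_width=7, slack=8)
Total lines: 9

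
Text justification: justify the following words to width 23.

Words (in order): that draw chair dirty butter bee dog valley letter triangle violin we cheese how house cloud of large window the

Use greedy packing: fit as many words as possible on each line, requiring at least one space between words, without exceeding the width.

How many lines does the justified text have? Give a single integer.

Answer: 6

Derivation:
Line 1: ['that', 'draw', 'chair', 'dirty'] (min_width=21, slack=2)
Line 2: ['butter', 'bee', 'dog', 'valley'] (min_width=21, slack=2)
Line 3: ['letter', 'triangle', 'violin'] (min_width=22, slack=1)
Line 4: ['we', 'cheese', 'how', 'house'] (min_width=19, slack=4)
Line 5: ['cloud', 'of', 'large', 'window'] (min_width=21, slack=2)
Line 6: ['the'] (min_width=3, slack=20)
Total lines: 6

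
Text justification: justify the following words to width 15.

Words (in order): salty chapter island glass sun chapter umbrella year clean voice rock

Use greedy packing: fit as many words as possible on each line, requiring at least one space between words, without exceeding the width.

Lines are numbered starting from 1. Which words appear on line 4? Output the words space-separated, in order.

Answer: umbrella year

Derivation:
Line 1: ['salty', 'chapter'] (min_width=13, slack=2)
Line 2: ['island', 'glass'] (min_width=12, slack=3)
Line 3: ['sun', 'chapter'] (min_width=11, slack=4)
Line 4: ['umbrella', 'year'] (min_width=13, slack=2)
Line 5: ['clean', 'voice'] (min_width=11, slack=4)
Line 6: ['rock'] (min_width=4, slack=11)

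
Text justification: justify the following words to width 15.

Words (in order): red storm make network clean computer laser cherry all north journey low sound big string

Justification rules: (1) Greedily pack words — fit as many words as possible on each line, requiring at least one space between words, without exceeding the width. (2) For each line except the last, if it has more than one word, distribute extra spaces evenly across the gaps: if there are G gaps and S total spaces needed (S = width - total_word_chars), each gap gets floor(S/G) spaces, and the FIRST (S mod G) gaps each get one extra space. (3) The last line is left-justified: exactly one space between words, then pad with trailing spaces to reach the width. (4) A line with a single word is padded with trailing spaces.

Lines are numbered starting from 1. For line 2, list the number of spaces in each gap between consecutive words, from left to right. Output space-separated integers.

Answer: 3

Derivation:
Line 1: ['red', 'storm', 'make'] (min_width=14, slack=1)
Line 2: ['network', 'clean'] (min_width=13, slack=2)
Line 3: ['computer', 'laser'] (min_width=14, slack=1)
Line 4: ['cherry', 'all'] (min_width=10, slack=5)
Line 5: ['north', 'journey'] (min_width=13, slack=2)
Line 6: ['low', 'sound', 'big'] (min_width=13, slack=2)
Line 7: ['string'] (min_width=6, slack=9)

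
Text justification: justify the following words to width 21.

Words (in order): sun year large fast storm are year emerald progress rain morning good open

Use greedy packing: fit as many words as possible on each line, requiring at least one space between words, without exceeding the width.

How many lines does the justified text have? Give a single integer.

Line 1: ['sun', 'year', 'large', 'fast'] (min_width=19, slack=2)
Line 2: ['storm', 'are', 'year'] (min_width=14, slack=7)
Line 3: ['emerald', 'progress', 'rain'] (min_width=21, slack=0)
Line 4: ['morning', 'good', 'open'] (min_width=17, slack=4)
Total lines: 4

Answer: 4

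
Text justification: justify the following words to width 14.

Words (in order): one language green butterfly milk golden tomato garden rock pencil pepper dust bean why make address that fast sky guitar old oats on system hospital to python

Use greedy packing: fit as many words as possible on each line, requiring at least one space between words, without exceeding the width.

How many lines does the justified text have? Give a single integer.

Line 1: ['one', 'language'] (min_width=12, slack=2)
Line 2: ['green'] (min_width=5, slack=9)
Line 3: ['butterfly', 'milk'] (min_width=14, slack=0)
Line 4: ['golden', 'tomato'] (min_width=13, slack=1)
Line 5: ['garden', 'rock'] (min_width=11, slack=3)
Line 6: ['pencil', 'pepper'] (min_width=13, slack=1)
Line 7: ['dust', 'bean', 'why'] (min_width=13, slack=1)
Line 8: ['make', 'address'] (min_width=12, slack=2)
Line 9: ['that', 'fast', 'sky'] (min_width=13, slack=1)
Line 10: ['guitar', 'old'] (min_width=10, slack=4)
Line 11: ['oats', 'on', 'system'] (min_width=14, slack=0)
Line 12: ['hospital', 'to'] (min_width=11, slack=3)
Line 13: ['python'] (min_width=6, slack=8)
Total lines: 13

Answer: 13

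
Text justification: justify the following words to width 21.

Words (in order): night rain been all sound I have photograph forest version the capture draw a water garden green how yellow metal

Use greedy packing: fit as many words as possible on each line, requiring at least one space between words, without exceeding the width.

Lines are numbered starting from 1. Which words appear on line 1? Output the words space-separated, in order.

Line 1: ['night', 'rain', 'been', 'all'] (min_width=19, slack=2)
Line 2: ['sound', 'I', 'have'] (min_width=12, slack=9)
Line 3: ['photograph', 'forest'] (min_width=17, slack=4)
Line 4: ['version', 'the', 'capture'] (min_width=19, slack=2)
Line 5: ['draw', 'a', 'water', 'garden'] (min_width=19, slack=2)
Line 6: ['green', 'how', 'yellow'] (min_width=16, slack=5)
Line 7: ['metal'] (min_width=5, slack=16)

Answer: night rain been all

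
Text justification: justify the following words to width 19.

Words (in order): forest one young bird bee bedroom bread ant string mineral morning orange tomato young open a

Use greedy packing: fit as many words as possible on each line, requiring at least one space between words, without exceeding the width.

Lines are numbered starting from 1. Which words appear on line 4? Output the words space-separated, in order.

Answer: mineral morning

Derivation:
Line 1: ['forest', 'one', 'young'] (min_width=16, slack=3)
Line 2: ['bird', 'bee', 'bedroom'] (min_width=16, slack=3)
Line 3: ['bread', 'ant', 'string'] (min_width=16, slack=3)
Line 4: ['mineral', 'morning'] (min_width=15, slack=4)
Line 5: ['orange', 'tomato', 'young'] (min_width=19, slack=0)
Line 6: ['open', 'a'] (min_width=6, slack=13)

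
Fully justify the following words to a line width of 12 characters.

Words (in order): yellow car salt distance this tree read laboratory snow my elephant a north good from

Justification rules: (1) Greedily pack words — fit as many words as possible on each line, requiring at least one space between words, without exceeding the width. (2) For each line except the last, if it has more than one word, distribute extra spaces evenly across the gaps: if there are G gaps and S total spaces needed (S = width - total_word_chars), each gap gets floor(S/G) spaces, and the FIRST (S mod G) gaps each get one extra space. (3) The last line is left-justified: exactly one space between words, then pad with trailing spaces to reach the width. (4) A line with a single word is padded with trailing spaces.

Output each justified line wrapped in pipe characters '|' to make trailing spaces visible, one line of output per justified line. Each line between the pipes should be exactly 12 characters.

Answer: |yellow   car|
|salt        |
|distance    |
|this    tree|
|read        |
|laboratory  |
|snow      my|
|elephant   a|
|north   good|
|from        |

Derivation:
Line 1: ['yellow', 'car'] (min_width=10, slack=2)
Line 2: ['salt'] (min_width=4, slack=8)
Line 3: ['distance'] (min_width=8, slack=4)
Line 4: ['this', 'tree'] (min_width=9, slack=3)
Line 5: ['read'] (min_width=4, slack=8)
Line 6: ['laboratory'] (min_width=10, slack=2)
Line 7: ['snow', 'my'] (min_width=7, slack=5)
Line 8: ['elephant', 'a'] (min_width=10, slack=2)
Line 9: ['north', 'good'] (min_width=10, slack=2)
Line 10: ['from'] (min_width=4, slack=8)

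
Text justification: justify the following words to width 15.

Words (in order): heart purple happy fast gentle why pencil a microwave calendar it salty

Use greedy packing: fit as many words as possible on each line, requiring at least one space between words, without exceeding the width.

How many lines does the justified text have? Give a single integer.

Answer: 7

Derivation:
Line 1: ['heart', 'purple'] (min_width=12, slack=3)
Line 2: ['happy', 'fast'] (min_width=10, slack=5)
Line 3: ['gentle', 'why'] (min_width=10, slack=5)
Line 4: ['pencil', 'a'] (min_width=8, slack=7)
Line 5: ['microwave'] (min_width=9, slack=6)
Line 6: ['calendar', 'it'] (min_width=11, slack=4)
Line 7: ['salty'] (min_width=5, slack=10)
Total lines: 7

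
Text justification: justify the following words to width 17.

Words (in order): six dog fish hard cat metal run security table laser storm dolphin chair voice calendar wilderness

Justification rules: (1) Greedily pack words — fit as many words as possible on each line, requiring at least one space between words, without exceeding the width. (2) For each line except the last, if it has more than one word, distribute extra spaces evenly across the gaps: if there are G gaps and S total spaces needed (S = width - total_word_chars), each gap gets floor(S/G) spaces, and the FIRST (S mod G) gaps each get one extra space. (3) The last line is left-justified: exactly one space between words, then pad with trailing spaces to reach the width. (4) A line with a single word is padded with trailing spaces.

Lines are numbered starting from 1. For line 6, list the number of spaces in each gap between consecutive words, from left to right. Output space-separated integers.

Answer: 4

Derivation:
Line 1: ['six', 'dog', 'fish', 'hard'] (min_width=17, slack=0)
Line 2: ['cat', 'metal', 'run'] (min_width=13, slack=4)
Line 3: ['security', 'table'] (min_width=14, slack=3)
Line 4: ['laser', 'storm'] (min_width=11, slack=6)
Line 5: ['dolphin', 'chair'] (min_width=13, slack=4)
Line 6: ['voice', 'calendar'] (min_width=14, slack=3)
Line 7: ['wilderness'] (min_width=10, slack=7)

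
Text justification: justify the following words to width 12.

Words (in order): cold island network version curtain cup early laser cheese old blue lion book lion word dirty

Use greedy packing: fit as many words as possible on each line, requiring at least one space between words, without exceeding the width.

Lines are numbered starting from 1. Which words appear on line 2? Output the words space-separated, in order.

Line 1: ['cold', 'island'] (min_width=11, slack=1)
Line 2: ['network'] (min_width=7, slack=5)
Line 3: ['version'] (min_width=7, slack=5)
Line 4: ['curtain', 'cup'] (min_width=11, slack=1)
Line 5: ['early', 'laser'] (min_width=11, slack=1)
Line 6: ['cheese', 'old'] (min_width=10, slack=2)
Line 7: ['blue', 'lion'] (min_width=9, slack=3)
Line 8: ['book', 'lion'] (min_width=9, slack=3)
Line 9: ['word', 'dirty'] (min_width=10, slack=2)

Answer: network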